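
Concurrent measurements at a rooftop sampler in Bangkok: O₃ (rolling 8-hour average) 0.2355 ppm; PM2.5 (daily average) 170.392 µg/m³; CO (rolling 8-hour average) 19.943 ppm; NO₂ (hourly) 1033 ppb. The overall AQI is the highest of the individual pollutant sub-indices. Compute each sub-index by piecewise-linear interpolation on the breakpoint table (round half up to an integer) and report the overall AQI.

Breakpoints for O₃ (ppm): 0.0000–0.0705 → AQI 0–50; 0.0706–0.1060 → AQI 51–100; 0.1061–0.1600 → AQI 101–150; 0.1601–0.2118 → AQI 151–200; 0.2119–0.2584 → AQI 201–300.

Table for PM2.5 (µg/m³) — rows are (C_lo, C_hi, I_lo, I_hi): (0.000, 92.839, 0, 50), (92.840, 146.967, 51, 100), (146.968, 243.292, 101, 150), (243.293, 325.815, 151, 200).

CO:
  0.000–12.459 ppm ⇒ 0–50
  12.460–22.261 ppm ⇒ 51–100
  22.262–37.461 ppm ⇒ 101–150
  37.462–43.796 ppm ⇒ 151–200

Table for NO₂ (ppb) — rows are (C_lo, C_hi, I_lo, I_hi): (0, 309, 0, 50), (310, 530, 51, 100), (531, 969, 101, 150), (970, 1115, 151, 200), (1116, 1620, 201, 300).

O₃: 0.2355 lies in 0.2119–0.2584, so I_lo=201, I_hi=300, C_lo=0.2119, C_hi=0.2584.
(300−201)/(0.2584−0.2119) × (0.2355−0.2119) + 201 = 99/0.0465 × 0.0236 + 201 ≈ 251.25 → 251.
PM2.5: 170.392 lies in 146.968–243.292, so I_lo=101, I_hi=150, C_lo=146.968, C_hi=243.292.
(150−101)/(243.292−146.968) × (170.392−146.968) + 101 = 49/96.324 × 23.424 + 101 ≈ 112.92 → 113.
CO: 19.943 ∈ [12.460, 22.261] ↔ index [51, 100].
51 + (19.943−12.460)·(100−51)/(22.261−12.460) = 51 + 7.483·49/9.801 ≈ 88.41, so AQI = 88.
NO₂: row 970–1115 (AQI 151–200). (200−151)·(1033−970)/(1115−970) + 151 = 49·63/145 + 151 ≈ 172.29 → 172.
Sub-indices: O₃→251, PM2.5→113, CO→88, NO₂→172. Overall AQI = max = 251; dominant pollutant is O₃.
AQI 251: Very Unhealthy.

251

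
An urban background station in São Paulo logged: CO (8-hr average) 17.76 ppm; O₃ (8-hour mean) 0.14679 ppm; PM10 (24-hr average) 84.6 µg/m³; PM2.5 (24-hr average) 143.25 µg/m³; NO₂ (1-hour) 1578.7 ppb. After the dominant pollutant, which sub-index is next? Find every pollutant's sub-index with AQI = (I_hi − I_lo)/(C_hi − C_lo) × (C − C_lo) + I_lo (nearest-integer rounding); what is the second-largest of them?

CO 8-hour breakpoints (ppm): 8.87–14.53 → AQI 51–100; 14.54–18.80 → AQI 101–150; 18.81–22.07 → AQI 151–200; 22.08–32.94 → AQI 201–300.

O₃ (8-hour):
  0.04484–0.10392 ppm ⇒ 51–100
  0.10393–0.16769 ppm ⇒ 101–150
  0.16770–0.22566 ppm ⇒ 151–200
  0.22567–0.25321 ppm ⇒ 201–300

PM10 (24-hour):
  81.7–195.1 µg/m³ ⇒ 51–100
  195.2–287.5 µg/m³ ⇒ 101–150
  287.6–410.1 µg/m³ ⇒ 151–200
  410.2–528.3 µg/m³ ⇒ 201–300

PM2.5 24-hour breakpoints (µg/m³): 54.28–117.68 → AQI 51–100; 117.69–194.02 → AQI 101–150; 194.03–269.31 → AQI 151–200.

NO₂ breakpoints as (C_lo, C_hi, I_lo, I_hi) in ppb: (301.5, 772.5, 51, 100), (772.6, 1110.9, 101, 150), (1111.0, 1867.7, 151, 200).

138

CO: row 14.54–18.80 (AQI 101–150). (150−101)·(17.76−14.54)/(18.80−14.54) + 101 = 49·3.22/4.26 + 101 ≈ 138.04 → 138.
O₃ 0.14679: bracket 0.10393–0.16769 → index 101–150; slope 49/0.06376, offset 0.04286.
AQI = 101 + 49/0.06376·0.04286 ≈ 133.94 ⇒ 134.
PM10 84.6: bracket 81.7–195.1 → index 51–100; slope 49/113.4, offset 2.9.
AQI = 51 + 49/113.4·2.9 ≈ 52.25 ⇒ 52.
PM2.5: 143.25 lies in 117.69–194.02, so I_lo=101, I_hi=150, C_lo=117.69, C_hi=194.02.
(150−101)/(194.02−117.69) × (143.25−117.69) + 101 = 49/76.33 × 25.56 + 101 ≈ 117.41 → 117.
NO₂: 1578.7 ∈ [1111.0, 1867.7] ↔ index [151, 200].
151 + (1578.7−1111.0)·(200−151)/(1867.7−1111.0) = 151 + 467.7·49/756.7 ≈ 181.29, so AQI = 181.
Sub-indices: CO→138, O₃→134, PM10→52, PM2.5→117, NO₂→181. Ranked high→low: 181, 138, 134, 117, 52. Second-highest sub-index = 138.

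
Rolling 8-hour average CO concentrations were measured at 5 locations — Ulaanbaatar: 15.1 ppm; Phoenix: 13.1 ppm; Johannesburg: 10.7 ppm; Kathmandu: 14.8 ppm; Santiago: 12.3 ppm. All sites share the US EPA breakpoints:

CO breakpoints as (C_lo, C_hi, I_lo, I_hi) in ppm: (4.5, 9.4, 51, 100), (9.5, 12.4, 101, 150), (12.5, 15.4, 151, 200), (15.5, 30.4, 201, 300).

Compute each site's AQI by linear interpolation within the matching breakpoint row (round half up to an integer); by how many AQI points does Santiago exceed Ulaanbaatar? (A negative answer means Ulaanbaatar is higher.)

-47

Ulaanbaatar: row 12.5–15.4 (AQI 151–200). (200−151)·(15.1−12.5)/(15.4−12.5) + 151 = 49·2.6/2.9 + 151 ≈ 194.93 → 195.
Phoenix: 13.1 ∈ [12.5, 15.4] ↔ index [151, 200].
151 + (13.1−12.5)·(200−151)/(15.4−12.5) = 151 + 0.6·49/2.9 ≈ 161.14, so AQI = 161.
Johannesburg 10.7: bracket 9.5–12.4 → index 101–150; slope 49/2.9, offset 1.2.
AQI = 101 + 49/2.9·1.2 ≈ 121.28 ⇒ 121.
Kathmandu: 14.8 ∈ [12.5, 15.4] ↔ index [151, 200].
151 + (14.8−12.5)·(200−151)/(15.4−12.5) = 151 + 2.3·49/2.9 ≈ 189.86, so AQI = 190.
Santiago: row 9.5–12.4 (AQI 101–150). (150−101)·(12.3−9.5)/(12.4−9.5) + 101 = 49·2.8/2.9 + 101 ≈ 148.31 → 148.
AQIs: Ulaanbaatar=195, Phoenix=161, Johannesburg=121, Kathmandu=190, Santiago=148. Santiago (148) − Ulaanbaatar (195) = -47.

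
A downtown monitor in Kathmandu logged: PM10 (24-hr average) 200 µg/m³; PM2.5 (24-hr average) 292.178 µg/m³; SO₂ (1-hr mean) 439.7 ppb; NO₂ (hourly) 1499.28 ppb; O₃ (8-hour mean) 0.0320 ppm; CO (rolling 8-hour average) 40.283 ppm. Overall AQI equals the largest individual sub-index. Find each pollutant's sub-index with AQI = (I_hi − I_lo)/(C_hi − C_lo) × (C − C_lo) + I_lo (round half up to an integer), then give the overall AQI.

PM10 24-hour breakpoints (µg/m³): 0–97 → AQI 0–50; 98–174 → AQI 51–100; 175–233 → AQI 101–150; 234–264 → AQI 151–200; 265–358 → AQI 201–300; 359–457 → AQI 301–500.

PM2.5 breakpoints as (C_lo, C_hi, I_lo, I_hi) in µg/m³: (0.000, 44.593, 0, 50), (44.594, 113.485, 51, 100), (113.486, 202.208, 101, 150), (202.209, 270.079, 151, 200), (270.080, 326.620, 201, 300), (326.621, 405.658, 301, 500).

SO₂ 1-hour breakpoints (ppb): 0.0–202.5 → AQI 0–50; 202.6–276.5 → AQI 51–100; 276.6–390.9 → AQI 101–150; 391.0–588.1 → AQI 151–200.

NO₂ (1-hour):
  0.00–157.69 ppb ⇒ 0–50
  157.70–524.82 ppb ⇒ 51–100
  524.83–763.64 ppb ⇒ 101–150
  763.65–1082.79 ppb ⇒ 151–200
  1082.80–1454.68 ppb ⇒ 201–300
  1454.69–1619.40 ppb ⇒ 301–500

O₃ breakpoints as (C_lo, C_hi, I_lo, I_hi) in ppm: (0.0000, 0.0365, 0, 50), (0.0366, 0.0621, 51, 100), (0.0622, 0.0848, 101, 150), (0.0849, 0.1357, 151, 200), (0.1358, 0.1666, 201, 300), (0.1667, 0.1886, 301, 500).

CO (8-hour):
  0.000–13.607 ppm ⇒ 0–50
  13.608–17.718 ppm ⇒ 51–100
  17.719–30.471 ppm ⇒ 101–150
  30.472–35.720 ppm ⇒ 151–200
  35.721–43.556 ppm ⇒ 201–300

PM10: row 175–233 (AQI 101–150). (150−101)·(200−175)/(233−175) + 101 = 49·25/58 + 101 ≈ 122.12 → 122.
PM2.5 292.178: bracket 270.080–326.620 → index 201–300; slope 99/56.540, offset 22.098.
AQI = 201 + 99/56.540·22.098 ≈ 239.69 ⇒ 240.
SO₂: row 391.0–588.1 (AQI 151–200). (200−151)·(439.7−391.0)/(588.1−391.0) + 151 = 49·48.7/197.1 + 151 ≈ 163.11 → 163.
NO₂: 1499.28 lies in 1454.69–1619.40, so I_lo=301, I_hi=500, C_lo=1454.69, C_hi=1619.40.
(500−301)/(1619.40−1454.69) × (1499.28−1454.69) + 301 = 199/164.71 × 44.59 + 301 ≈ 354.87 → 355.
O₃: 0.0320 ∈ [0.0000, 0.0365] ↔ index [0, 50].
0 + (0.0320−0.0000)·(50−0)/(0.0365−0.0000) = 0 + 0.0320·50/0.0365 ≈ 43.84, so AQI = 44.
CO: row 35.721–43.556 (AQI 201–300). (300−201)·(40.283−35.721)/(43.556−35.721) + 201 = 99·4.562/7.835 + 201 ≈ 258.64 → 259.
Sub-indices: PM10→122, PM2.5→240, SO₂→163, NO₂→355, O₃→44, CO→259. Overall AQI = max = 355; dominant pollutant is NO₂.
AQI 355: Hazardous.

355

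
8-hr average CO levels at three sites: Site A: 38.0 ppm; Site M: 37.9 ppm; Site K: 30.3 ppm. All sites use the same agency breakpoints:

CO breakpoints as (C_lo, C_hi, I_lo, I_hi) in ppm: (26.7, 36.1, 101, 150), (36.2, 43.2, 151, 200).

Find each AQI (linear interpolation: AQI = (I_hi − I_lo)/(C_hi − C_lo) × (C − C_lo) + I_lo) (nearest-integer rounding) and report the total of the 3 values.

Site A: row 36.2–43.2 (AQI 151–200). (200−151)·(38.0−36.2)/(43.2−36.2) + 151 = 49·1.8/7.0 + 151 ≈ 163.60 → 164.
Site M 37.9: bracket 36.2–43.2 → index 151–200; slope 49/7.0, offset 1.7.
AQI = 151 + 49/7.0·1.7 ≈ 162.90 ⇒ 163.
Site K: 30.3 ∈ [26.7, 36.1] ↔ index [101, 150].
101 + (30.3−26.7)·(150−101)/(36.1−26.7) = 101 + 3.6·49/9.4 ≈ 119.77, so AQI = 120.
AQIs: Site A=164, Site M=163, Site K=120. Sum = 164 + 163 + 120 = 447.

447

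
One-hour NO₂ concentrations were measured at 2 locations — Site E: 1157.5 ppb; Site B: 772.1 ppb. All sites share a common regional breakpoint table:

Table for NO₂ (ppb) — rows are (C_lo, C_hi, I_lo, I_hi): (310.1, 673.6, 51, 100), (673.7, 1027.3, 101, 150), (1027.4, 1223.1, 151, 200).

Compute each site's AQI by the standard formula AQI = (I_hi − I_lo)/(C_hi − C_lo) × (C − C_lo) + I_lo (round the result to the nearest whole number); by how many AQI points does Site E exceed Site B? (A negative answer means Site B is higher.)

Site E 1157.5: bracket 1027.4–1223.1 → index 151–200; slope 49/195.7, offset 130.1.
AQI = 151 + 49/195.7·130.1 ≈ 183.57 ⇒ 184.
Site B: 772.1 ∈ [673.7, 1027.3] ↔ index [101, 150].
101 + (772.1−673.7)·(150−101)/(1027.3−673.7) = 101 + 98.4·49/353.6 ≈ 114.64, so AQI = 115.
AQIs: Site E=184, Site B=115. Site E (184) − Site B (115) = 69.

69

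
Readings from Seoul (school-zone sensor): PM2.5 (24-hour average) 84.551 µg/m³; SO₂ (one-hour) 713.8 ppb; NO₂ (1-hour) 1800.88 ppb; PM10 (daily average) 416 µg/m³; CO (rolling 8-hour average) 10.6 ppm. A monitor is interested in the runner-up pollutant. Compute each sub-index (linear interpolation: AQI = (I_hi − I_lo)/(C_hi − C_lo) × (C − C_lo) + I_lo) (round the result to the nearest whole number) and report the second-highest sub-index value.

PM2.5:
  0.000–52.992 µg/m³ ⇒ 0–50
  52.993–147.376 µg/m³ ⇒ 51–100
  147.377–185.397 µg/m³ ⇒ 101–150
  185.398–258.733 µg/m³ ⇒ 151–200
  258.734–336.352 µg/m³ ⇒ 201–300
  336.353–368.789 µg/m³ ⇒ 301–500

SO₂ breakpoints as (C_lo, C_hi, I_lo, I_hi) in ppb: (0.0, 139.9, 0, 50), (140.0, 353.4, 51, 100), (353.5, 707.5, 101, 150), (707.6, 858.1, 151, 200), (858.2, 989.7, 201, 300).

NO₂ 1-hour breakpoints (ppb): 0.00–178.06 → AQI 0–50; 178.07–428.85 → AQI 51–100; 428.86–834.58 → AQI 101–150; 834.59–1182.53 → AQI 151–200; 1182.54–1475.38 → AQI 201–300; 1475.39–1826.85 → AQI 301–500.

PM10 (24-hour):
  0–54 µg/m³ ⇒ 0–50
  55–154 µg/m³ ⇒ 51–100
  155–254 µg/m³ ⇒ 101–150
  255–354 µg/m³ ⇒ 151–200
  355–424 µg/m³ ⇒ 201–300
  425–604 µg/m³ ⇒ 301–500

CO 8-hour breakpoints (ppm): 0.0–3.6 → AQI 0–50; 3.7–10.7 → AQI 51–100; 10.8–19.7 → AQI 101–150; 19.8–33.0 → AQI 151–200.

PM2.5: 84.551 lies in 52.993–147.376, so I_lo=51, I_hi=100, C_lo=52.993, C_hi=147.376.
(100−51)/(147.376−52.993) × (84.551−52.993) + 51 = 49/94.383 × 31.558 + 51 ≈ 67.38 → 67.
SO₂ 713.8: bracket 707.6–858.1 → index 151–200; slope 49/150.5, offset 6.2.
AQI = 151 + 49/150.5·6.2 ≈ 153.02 ⇒ 153.
NO₂: 1800.88 lies in 1475.39–1826.85, so I_lo=301, I_hi=500, C_lo=1475.39, C_hi=1826.85.
(500−301)/(1826.85−1475.39) × (1800.88−1475.39) + 301 = 199/351.46 × 325.49 + 301 ≈ 485.30 → 485.
PM10: 416 lies in 355–424, so I_lo=201, I_hi=300, C_lo=355, C_hi=424.
(300−201)/(424−355) × (416−355) + 201 = 99/69 × 61 + 201 ≈ 288.52 → 289.
CO 10.6: bracket 3.7–10.7 → index 51–100; slope 49/7.0, offset 6.9.
AQI = 51 + 49/7.0·6.9 ≈ 99.30 ⇒ 99.
Sub-indices: PM2.5→67, SO₂→153, NO₂→485, PM10→289, CO→99. Ranked high→low: 485, 289, 153, 99, 67. Second-highest sub-index = 289.

289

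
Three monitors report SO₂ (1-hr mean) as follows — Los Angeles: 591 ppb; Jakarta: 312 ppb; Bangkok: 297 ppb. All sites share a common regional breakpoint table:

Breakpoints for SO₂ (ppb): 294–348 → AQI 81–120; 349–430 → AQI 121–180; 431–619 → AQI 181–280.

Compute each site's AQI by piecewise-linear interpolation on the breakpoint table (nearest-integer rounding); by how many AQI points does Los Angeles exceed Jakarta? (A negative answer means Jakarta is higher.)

171

Los Angeles: row 431–619 (AQI 181–280). (280−181)·(591−431)/(619−431) + 181 = 99·160/188 + 181 ≈ 265.26 → 265.
Jakarta 312: bracket 294–348 → index 81–120; slope 39/54, offset 18.
AQI = 81 + 39/54·18 ≈ 94.00 ⇒ 94.
Bangkok: 297 ∈ [294, 348] ↔ index [81, 120].
81 + (297−294)·(120−81)/(348−294) = 81 + 3·39/54 ≈ 83.17, so AQI = 83.
AQIs: Los Angeles=265, Jakarta=94, Bangkok=83. Los Angeles (265) − Jakarta (94) = 171.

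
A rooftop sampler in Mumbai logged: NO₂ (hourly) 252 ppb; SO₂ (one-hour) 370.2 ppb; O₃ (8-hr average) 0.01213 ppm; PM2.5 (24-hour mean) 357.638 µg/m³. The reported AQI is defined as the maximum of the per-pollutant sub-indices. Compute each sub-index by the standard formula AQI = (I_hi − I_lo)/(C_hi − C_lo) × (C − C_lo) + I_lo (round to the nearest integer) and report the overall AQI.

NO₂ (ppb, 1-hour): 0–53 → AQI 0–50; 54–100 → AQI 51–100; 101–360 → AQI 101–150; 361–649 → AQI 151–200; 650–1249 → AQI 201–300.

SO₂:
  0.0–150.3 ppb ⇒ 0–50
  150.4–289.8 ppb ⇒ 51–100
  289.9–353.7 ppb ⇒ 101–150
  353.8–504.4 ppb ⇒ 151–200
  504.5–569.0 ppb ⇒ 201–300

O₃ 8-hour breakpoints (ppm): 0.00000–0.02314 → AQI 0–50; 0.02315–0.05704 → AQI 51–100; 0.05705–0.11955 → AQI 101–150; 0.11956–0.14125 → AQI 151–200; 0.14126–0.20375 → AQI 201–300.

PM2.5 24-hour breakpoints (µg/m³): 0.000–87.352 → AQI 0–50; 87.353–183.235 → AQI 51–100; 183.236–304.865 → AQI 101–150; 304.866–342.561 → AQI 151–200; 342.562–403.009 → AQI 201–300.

NO₂: row 101–360 (AQI 101–150). (150−101)·(252−101)/(360−101) + 101 = 49·151/259 + 101 ≈ 129.57 → 130.
SO₂ 370.2: bracket 353.8–504.4 → index 151–200; slope 49/150.6, offset 16.4.
AQI = 151 + 49/150.6·16.4 ≈ 156.34 ⇒ 156.
O₃ 0.01213: bracket 0.00000–0.02314 → index 0–50; slope 50/0.02314, offset 0.01213.
AQI = 0 + 50/0.02314·0.01213 ≈ 26.21 ⇒ 26.
PM2.5: 357.638 lies in 342.562–403.009, so I_lo=201, I_hi=300, C_lo=342.562, C_hi=403.009.
(300−201)/(403.009−342.562) × (357.638−342.562) + 201 = 99/60.447 × 15.076 + 201 ≈ 225.69 → 226.
Sub-indices: NO₂→130, SO₂→156, O₃→26, PM2.5→226. Overall AQI = max = 226; dominant pollutant is PM2.5.

226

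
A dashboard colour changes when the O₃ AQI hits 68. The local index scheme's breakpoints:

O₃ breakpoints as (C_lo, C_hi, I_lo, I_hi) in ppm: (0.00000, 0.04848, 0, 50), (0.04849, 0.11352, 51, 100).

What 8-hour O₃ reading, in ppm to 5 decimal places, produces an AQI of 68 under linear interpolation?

0.07105

AQI 68 lies in the 51–100 band, which corresponds to 0.04849–0.11352 ppm.
C = 0.04849 + (68−51)×(0.11352−0.04849)/(100−51) = 0.04849 + 17×0.06503/49 ≈ 0.0710514 ppm → 0.07105 ppm to 5 dp.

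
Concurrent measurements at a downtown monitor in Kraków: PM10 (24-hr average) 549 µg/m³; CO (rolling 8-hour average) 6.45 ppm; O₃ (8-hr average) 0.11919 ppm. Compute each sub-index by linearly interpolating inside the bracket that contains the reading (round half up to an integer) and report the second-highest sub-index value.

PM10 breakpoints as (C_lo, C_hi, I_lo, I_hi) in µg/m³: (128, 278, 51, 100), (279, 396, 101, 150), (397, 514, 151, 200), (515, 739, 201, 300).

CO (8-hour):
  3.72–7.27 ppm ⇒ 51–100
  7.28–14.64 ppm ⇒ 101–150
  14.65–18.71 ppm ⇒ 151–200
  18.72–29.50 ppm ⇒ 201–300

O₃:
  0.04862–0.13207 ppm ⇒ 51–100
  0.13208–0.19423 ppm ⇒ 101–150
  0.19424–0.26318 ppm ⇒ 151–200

PM10: row 515–739 (AQI 201–300). (300−201)·(549−515)/(739−515) + 201 = 99·34/224 + 201 ≈ 216.03 → 216.
CO: 6.45 ∈ [3.72, 7.27] ↔ index [51, 100].
51 + (6.45−3.72)·(100−51)/(7.27−3.72) = 51 + 2.73·49/3.55 ≈ 88.68, so AQI = 89.
O₃: 0.11919 ∈ [0.04862, 0.13207] ↔ index [51, 100].
51 + (0.11919−0.04862)·(100−51)/(0.13207−0.04862) = 51 + 0.07057·49/0.08345 ≈ 92.44, so AQI = 92.
Sub-indices: PM10→216, CO→89, O₃→92. Ranked high→low: 216, 92, 89. Second-highest sub-index = 92.

92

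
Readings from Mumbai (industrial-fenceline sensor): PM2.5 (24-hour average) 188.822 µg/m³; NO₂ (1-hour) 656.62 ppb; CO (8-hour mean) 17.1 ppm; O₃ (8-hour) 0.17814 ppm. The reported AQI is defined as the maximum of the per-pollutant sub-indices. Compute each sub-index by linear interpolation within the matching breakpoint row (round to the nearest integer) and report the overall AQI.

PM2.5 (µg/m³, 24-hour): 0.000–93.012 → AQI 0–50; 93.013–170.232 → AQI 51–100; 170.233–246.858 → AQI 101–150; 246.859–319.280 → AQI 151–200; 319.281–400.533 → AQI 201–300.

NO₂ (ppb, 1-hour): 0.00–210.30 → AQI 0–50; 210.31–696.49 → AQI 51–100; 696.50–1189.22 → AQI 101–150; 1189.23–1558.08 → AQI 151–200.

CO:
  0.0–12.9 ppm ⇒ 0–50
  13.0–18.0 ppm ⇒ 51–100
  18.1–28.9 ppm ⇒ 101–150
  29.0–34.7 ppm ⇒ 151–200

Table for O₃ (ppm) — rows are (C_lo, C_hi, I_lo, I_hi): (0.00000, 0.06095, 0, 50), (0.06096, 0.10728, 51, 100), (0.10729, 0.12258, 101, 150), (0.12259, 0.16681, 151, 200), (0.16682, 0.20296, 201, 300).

PM2.5: 188.822 lies in 170.233–246.858, so I_lo=101, I_hi=150, C_lo=170.233, C_hi=246.858.
(150−101)/(246.858−170.233) × (188.822−170.233) + 101 = 49/76.625 × 18.589 + 101 ≈ 112.89 → 113.
NO₂: 656.62 ∈ [210.31, 696.49] ↔ index [51, 100].
51 + (656.62−210.31)·(100−51)/(696.49−210.31) = 51 + 446.31·49/486.18 ≈ 95.98, so AQI = 96.
CO: 17.1 lies in 13.0–18.0, so I_lo=51, I_hi=100, C_lo=13.0, C_hi=18.0.
(100−51)/(18.0−13.0) × (17.1−13.0) + 51 = 49/5.0 × 4.1 + 51 ≈ 91.18 → 91.
O₃: 0.17814 lies in 0.16682–0.20296, so I_lo=201, I_hi=300, C_lo=0.16682, C_hi=0.20296.
(300−201)/(0.20296−0.16682) × (0.17814−0.16682) + 201 = 99/0.03614 × 0.01132 + 201 ≈ 232.01 → 232.
Sub-indices: PM2.5→113, NO₂→96, CO→91, O₃→232. Overall AQI = max = 232; dominant pollutant is O₃.
AQI 232: Very Unhealthy.

232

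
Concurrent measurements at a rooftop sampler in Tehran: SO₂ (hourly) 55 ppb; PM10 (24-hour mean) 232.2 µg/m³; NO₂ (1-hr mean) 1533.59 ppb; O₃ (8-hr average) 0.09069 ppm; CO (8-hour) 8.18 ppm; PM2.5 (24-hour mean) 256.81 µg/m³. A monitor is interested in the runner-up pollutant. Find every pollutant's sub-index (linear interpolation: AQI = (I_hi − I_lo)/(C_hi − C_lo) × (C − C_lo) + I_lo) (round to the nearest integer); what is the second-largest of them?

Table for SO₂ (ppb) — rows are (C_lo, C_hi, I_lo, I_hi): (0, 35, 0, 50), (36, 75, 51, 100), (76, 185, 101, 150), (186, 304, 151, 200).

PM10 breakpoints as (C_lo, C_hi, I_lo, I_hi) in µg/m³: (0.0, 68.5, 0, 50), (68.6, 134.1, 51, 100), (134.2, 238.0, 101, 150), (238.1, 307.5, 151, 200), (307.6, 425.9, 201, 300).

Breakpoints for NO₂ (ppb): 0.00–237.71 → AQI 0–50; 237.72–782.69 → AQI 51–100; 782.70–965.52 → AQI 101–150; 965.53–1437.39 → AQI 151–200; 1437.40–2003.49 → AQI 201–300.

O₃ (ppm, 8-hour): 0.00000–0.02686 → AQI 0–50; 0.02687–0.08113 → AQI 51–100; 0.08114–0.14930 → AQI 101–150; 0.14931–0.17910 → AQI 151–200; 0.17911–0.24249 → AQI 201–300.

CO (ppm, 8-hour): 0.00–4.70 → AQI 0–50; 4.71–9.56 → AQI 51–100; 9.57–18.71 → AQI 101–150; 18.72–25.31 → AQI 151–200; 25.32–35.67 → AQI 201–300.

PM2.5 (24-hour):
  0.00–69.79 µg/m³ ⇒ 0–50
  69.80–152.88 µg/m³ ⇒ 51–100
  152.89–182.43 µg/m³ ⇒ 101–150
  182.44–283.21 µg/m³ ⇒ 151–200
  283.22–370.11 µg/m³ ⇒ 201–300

SO₂: 55 lies in 36–75, so I_lo=51, I_hi=100, C_lo=36, C_hi=75.
(100−51)/(75−36) × (55−36) + 51 = 49/39 × 19 + 51 ≈ 74.87 → 75.
PM10: 232.2 ∈ [134.2, 238.0] ↔ index [101, 150].
101 + (232.2−134.2)·(150−101)/(238.0−134.2) = 101 + 98.0·49/103.8 ≈ 147.26, so AQI = 147.
NO₂: 1533.59 ∈ [1437.40, 2003.49] ↔ index [201, 300].
201 + (1533.59−1437.40)·(300−201)/(2003.49−1437.40) = 201 + 96.19·99/566.09 ≈ 217.82, so AQI = 218.
O₃: 0.09069 ∈ [0.08114, 0.14930] ↔ index [101, 150].
101 + (0.09069−0.08114)·(150−101)/(0.14930−0.08114) = 101 + 0.00955·49/0.06816 ≈ 107.87, so AQI = 108.
CO: 8.18 lies in 4.71–9.56, so I_lo=51, I_hi=100, C_lo=4.71, C_hi=9.56.
(100−51)/(9.56−4.71) × (8.18−4.71) + 51 = 49/4.85 × 3.47 + 51 ≈ 86.06 → 86.
PM2.5: row 182.44–283.21 (AQI 151–200). (200−151)·(256.81−182.44)/(283.21−182.44) + 151 = 49·74.37/100.77 + 151 ≈ 187.16 → 187.
Sub-indices: SO₂→75, PM10→147, NO₂→218, O₃→108, CO→86, PM2.5→187. Ranked high→low: 218, 187, 147, 108, 86, 75. Second-highest sub-index = 187.

187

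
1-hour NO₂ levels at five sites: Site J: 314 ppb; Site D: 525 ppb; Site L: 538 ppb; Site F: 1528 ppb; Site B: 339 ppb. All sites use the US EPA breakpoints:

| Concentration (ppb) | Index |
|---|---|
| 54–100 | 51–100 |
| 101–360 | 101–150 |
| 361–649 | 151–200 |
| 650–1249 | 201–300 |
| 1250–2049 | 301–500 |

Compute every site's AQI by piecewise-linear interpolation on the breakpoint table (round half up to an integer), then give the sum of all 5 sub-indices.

Site J 314: bracket 101–360 → index 101–150; slope 49/259, offset 213.
AQI = 101 + 49/259·213 ≈ 141.30 ⇒ 141.
Site D: 525 ∈ [361, 649] ↔ index [151, 200].
151 + (525−361)·(200−151)/(649−361) = 151 + 164·49/288 ≈ 178.90, so AQI = 179.
Site L 538: bracket 361–649 → index 151–200; slope 49/288, offset 177.
AQI = 151 + 49/288·177 ≈ 181.11 ⇒ 181.
Site F: 1528 lies in 1250–2049, so I_lo=301, I_hi=500, C_lo=1250, C_hi=2049.
(500−301)/(2049−1250) × (1528−1250) + 301 = 199/799 × 278 + 301 ≈ 370.24 → 370.
Site B: 339 lies in 101–360, so I_lo=101, I_hi=150, C_lo=101, C_hi=360.
(150−101)/(360−101) × (339−101) + 101 = 49/259 × 238 + 101 ≈ 146.03 → 146.
AQIs: Site J=141, Site D=179, Site L=181, Site F=370, Site B=146. Sum = 141 + 179 + 181 + 370 + 146 = 1017.

1017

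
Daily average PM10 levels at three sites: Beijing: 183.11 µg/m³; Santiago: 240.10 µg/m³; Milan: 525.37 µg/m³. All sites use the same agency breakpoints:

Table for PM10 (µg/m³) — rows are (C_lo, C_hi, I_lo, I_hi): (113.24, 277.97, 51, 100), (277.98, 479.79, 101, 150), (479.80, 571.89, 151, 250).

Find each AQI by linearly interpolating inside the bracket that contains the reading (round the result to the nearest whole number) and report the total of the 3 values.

361

Beijing: 183.11 lies in 113.24–277.97, so I_lo=51, I_hi=100, C_lo=113.24, C_hi=277.97.
(100−51)/(277.97−113.24) × (183.11−113.24) + 51 = 49/164.73 × 69.87 + 51 ≈ 71.78 → 72.
Santiago 240.10: bracket 113.24–277.97 → index 51–100; slope 49/164.73, offset 126.86.
AQI = 51 + 49/164.73·126.86 ≈ 88.74 ⇒ 89.
Milan: 525.37 lies in 479.80–571.89, so I_lo=151, I_hi=250, C_lo=479.80, C_hi=571.89.
(250−151)/(571.89−479.80) × (525.37−479.80) + 151 = 99/92.09 × 45.57 + 151 ≈ 199.99 → 200.
AQIs: Beijing=72, Santiago=89, Milan=200. Sum = 72 + 89 + 200 = 361.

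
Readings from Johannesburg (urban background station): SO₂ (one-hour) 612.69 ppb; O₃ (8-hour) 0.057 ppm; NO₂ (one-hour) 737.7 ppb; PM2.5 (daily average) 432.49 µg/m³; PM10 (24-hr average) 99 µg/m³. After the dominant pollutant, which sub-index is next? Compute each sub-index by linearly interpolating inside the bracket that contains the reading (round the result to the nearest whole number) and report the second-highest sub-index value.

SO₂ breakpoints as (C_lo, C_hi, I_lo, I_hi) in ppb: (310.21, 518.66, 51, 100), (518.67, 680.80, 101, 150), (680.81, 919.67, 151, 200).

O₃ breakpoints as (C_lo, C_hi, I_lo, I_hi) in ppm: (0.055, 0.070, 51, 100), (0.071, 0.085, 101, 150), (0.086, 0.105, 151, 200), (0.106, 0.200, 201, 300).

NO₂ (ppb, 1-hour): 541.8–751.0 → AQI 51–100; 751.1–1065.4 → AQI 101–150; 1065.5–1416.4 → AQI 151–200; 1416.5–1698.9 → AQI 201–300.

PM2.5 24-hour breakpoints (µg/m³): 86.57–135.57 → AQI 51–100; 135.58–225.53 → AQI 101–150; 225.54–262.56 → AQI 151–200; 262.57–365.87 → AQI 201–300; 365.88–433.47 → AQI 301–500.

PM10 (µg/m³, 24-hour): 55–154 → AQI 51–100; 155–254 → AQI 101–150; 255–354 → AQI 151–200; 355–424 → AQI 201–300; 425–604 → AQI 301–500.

SO₂: row 518.67–680.80 (AQI 101–150). (150−101)·(612.69−518.67)/(680.80−518.67) + 101 = 49·94.02/162.13 + 101 ≈ 129.42 → 129.
O₃: 0.057 lies in 0.055–0.070, so I_lo=51, I_hi=100, C_lo=0.055, C_hi=0.070.
(100−51)/(0.070−0.055) × (0.057−0.055) + 51 = 49/0.015 × 0.002 + 51 ≈ 57.53 → 58.
NO₂ 737.7: bracket 541.8–751.0 → index 51–100; slope 49/209.2, offset 195.9.
AQI = 51 + 49/209.2·195.9 ≈ 96.88 ⇒ 97.
PM2.5 432.49: bracket 365.88–433.47 → index 301–500; slope 199/67.59, offset 66.61.
AQI = 301 + 199/67.59·66.61 ≈ 497.11 ⇒ 497.
PM10: 99 ∈ [55, 154] ↔ index [51, 100].
51 + (99−55)·(100−51)/(154−55) = 51 + 44·49/99 ≈ 72.78, so AQI = 73.
Sub-indices: SO₂→129, O₃→58, NO₂→97, PM2.5→497, PM10→73. Ranked high→low: 497, 129, 97, 73, 58. Second-highest sub-index = 129.

129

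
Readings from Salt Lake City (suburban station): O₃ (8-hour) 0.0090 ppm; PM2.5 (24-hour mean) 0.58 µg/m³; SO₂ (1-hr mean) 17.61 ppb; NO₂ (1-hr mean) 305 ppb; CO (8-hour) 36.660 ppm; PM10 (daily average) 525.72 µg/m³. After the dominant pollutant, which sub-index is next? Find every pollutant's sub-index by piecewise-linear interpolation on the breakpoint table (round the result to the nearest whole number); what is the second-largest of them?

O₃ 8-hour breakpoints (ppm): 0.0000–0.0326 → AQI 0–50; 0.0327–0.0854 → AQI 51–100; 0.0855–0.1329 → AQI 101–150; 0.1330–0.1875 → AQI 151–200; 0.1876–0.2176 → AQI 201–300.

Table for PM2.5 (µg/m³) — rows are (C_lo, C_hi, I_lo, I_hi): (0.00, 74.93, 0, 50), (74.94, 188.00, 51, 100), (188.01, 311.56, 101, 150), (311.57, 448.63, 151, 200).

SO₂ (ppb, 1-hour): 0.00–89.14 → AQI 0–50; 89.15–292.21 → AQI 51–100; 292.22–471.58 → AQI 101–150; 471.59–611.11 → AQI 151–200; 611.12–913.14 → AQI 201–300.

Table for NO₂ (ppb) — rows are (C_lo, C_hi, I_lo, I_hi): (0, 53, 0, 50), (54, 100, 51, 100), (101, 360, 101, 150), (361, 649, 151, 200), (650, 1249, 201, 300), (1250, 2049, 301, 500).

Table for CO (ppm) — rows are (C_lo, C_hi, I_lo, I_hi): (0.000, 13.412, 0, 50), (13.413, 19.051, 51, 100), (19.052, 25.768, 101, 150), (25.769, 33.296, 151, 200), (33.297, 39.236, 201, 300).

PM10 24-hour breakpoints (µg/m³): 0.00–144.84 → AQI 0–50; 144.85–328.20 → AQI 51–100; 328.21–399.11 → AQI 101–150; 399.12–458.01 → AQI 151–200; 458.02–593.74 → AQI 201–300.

O₃: row 0.0000–0.0326 (AQI 0–50). (50−0)·(0.0090−0.0000)/(0.0326−0.0000) + 0 = 50·0.0090/0.0326 + 0 ≈ 13.80 → 14.
PM2.5: row 0.00–74.93 (AQI 0–50). (50−0)·(0.58−0.00)/(74.93−0.00) + 0 = 50·0.58/74.93 + 0 ≈ 0.39 → 0.
SO₂: 17.61 lies in 0.00–89.14, so I_lo=0, I_hi=50, C_lo=0.00, C_hi=89.14.
(50−0)/(89.14−0.00) × (17.61−0.00) + 0 = 50/89.14 × 17.61 + 0 ≈ 9.88 → 10.
NO₂: row 101–360 (AQI 101–150). (150−101)·(305−101)/(360−101) + 101 = 49·204/259 + 101 ≈ 139.59 → 140.
CO: row 33.297–39.236 (AQI 201–300). (300−201)·(36.660−33.297)/(39.236−33.297) + 201 = 99·3.363/5.939 + 201 ≈ 257.06 → 257.
PM10: row 458.02–593.74 (AQI 201–300). (300−201)·(525.72−458.02)/(593.74−458.02) + 201 = 99·67.70/135.72 + 201 ≈ 250.38 → 250.
Sub-indices: O₃→14, PM2.5→0, SO₂→10, NO₂→140, CO→257, PM10→250. Ranked high→low: 257, 250, 140, 14, 10, 0. Second-highest sub-index = 250.

250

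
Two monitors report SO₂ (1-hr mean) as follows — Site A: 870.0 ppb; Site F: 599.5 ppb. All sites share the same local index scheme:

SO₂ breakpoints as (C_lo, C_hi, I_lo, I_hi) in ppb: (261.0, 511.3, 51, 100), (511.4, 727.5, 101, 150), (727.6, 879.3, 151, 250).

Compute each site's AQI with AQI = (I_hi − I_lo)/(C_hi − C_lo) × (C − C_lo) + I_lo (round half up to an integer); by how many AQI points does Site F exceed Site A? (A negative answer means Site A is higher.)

-123

Site A 870.0: bracket 727.6–879.3 → index 151–250; slope 99/151.7, offset 142.4.
AQI = 151 + 99/151.7·142.4 ≈ 243.93 ⇒ 244.
Site F: 599.5 lies in 511.4–727.5, so I_lo=101, I_hi=150, C_lo=511.4, C_hi=727.5.
(150−101)/(727.5−511.4) × (599.5−511.4) + 101 = 49/216.1 × 88.1 + 101 ≈ 120.98 → 121.
AQIs: Site A=244, Site F=121. Site F (121) − Site A (244) = -123.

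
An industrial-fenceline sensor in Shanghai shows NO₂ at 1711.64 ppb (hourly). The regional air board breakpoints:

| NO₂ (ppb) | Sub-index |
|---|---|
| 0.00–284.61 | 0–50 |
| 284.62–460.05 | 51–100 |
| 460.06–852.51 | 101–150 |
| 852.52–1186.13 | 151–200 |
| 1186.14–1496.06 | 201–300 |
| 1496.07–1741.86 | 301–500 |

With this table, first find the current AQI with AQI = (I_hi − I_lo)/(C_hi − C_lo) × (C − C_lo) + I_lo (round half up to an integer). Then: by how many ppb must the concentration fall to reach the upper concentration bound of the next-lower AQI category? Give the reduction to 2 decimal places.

215.58

NO₂ 1711.64: bracket 1496.07–1741.86 → index 301–500; slope 199/245.79, offset 215.57.
AQI = 301 + 199/245.79·215.57 ≈ 475.53 ⇒ 476.
Current AQI 476 is in the Hazardous range (301–500). The next-lower category tops out at AQI 300, whose upper concentration bound is 1496.06 ppb.
Reduction needed = 1711.64 − 1496.06 = 215.58 ppb.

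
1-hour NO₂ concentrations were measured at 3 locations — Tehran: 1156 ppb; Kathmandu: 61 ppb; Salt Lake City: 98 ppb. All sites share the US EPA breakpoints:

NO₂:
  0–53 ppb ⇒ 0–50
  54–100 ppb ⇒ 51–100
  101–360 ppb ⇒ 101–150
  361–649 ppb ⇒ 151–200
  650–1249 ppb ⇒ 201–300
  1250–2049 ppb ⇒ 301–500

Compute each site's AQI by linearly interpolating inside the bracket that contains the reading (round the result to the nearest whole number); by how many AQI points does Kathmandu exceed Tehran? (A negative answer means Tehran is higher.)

-227

Tehran: 1156 lies in 650–1249, so I_lo=201, I_hi=300, C_lo=650, C_hi=1249.
(300−201)/(1249−650) × (1156−650) + 201 = 99/599 × 506 + 201 ≈ 284.63 → 285.
Kathmandu 61: bracket 54–100 → index 51–100; slope 49/46, offset 7.
AQI = 51 + 49/46·7 ≈ 58.46 ⇒ 58.
Salt Lake City 98: bracket 54–100 → index 51–100; slope 49/46, offset 44.
AQI = 51 + 49/46·44 ≈ 97.87 ⇒ 98.
AQIs: Tehran=285, Kathmandu=58, Salt Lake City=98. Kathmandu (58) − Tehran (285) = -227.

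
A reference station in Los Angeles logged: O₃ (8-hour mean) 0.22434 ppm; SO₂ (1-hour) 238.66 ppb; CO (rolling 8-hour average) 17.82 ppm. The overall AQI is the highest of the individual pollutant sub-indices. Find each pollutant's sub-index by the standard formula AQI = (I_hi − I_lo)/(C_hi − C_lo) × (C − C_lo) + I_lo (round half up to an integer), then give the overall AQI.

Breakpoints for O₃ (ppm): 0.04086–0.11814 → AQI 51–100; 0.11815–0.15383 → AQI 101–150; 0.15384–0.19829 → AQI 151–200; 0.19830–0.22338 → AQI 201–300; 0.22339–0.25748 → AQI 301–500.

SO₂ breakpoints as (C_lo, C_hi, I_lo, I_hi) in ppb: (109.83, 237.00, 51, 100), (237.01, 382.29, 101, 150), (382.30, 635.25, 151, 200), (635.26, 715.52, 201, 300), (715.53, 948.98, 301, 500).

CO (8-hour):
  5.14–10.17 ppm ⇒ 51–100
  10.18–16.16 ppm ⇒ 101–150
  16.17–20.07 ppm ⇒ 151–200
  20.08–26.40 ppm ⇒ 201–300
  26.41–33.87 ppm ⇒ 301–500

O₃: row 0.22339–0.25748 (AQI 301–500). (500−301)·(0.22434−0.22339)/(0.25748−0.22339) + 301 = 199·0.00095/0.03409 + 301 ≈ 306.55 → 307.
SO₂: row 237.01–382.29 (AQI 101–150). (150−101)·(238.66−237.01)/(382.29−237.01) + 101 = 49·1.65/145.28 + 101 ≈ 101.56 → 102.
CO: 17.82 lies in 16.17–20.07, so I_lo=151, I_hi=200, C_lo=16.17, C_hi=20.07.
(200−151)/(20.07−16.17) × (17.82−16.17) + 151 = 49/3.90 × 1.65 + 151 ≈ 171.73 → 172.
Sub-indices: O₃→307, SO₂→102, CO→172. Overall AQI = max = 307; dominant pollutant is O₃.
AQI 307: Hazardous.

307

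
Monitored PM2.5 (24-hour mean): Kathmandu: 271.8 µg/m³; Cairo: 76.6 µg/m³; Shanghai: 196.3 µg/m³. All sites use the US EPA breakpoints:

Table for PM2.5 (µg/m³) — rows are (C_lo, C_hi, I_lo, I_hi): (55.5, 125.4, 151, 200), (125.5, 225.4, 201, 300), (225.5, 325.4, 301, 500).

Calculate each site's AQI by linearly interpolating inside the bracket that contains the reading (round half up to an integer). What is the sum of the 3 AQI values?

830

Kathmandu 271.8: bracket 225.5–325.4 → index 301–500; slope 199/99.9, offset 46.3.
AQI = 301 + 199/99.9·46.3 ≈ 393.23 ⇒ 393.
Cairo: 76.6 lies in 55.5–125.4, so I_lo=151, I_hi=200, C_lo=55.5, C_hi=125.4.
(200−151)/(125.4−55.5) × (76.6−55.5) + 151 = 49/69.9 × 21.1 + 151 ≈ 165.79 → 166.
Shanghai: row 125.5–225.4 (AQI 201–300). (300−201)·(196.3−125.5)/(225.4−125.5) + 201 = 99·70.8/99.9 + 201 ≈ 271.16 → 271.
AQIs: Kathmandu=393, Cairo=166, Shanghai=271. Sum = 393 + 166 + 271 = 830.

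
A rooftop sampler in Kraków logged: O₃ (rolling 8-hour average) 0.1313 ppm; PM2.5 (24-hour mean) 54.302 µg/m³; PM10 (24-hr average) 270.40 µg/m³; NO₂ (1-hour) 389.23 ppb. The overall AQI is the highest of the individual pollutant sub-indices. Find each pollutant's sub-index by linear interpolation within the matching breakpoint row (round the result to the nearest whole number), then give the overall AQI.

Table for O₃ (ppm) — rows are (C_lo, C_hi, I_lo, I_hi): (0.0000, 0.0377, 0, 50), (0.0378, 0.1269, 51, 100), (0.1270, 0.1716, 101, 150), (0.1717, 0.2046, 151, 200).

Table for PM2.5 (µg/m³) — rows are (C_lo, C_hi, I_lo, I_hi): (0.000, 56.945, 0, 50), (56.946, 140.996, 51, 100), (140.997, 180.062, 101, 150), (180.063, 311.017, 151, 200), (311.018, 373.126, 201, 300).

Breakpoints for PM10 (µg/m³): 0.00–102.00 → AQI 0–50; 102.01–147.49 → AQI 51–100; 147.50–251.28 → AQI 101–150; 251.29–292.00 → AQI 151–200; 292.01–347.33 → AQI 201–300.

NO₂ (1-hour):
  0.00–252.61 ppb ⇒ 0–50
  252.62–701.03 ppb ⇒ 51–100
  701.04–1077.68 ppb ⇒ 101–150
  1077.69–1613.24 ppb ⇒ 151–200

174

O₃: 0.1313 ∈ [0.1270, 0.1716] ↔ index [101, 150].
101 + (0.1313−0.1270)·(150−101)/(0.1716−0.1270) = 101 + 0.0043·49/0.0446 ≈ 105.72, so AQI = 106.
PM2.5: 54.302 lies in 0.000–56.945, so I_lo=0, I_hi=50, C_lo=0.000, C_hi=56.945.
(50−0)/(56.945−0.000) × (54.302−0.000) + 0 = 50/56.945 × 54.302 + 0 ≈ 47.68 → 48.
PM10: 270.40 lies in 251.29–292.00, so I_lo=151, I_hi=200, C_lo=251.29, C_hi=292.00.
(200−151)/(292.00−251.29) × (270.40−251.29) + 151 = 49/40.71 × 19.11 + 151 ≈ 174.00 → 174.
NO₂: row 252.62–701.03 (AQI 51–100). (100−51)·(389.23−252.62)/(701.03−252.62) + 51 = 49·136.61/448.41 + 51 ≈ 65.93 → 66.
Sub-indices: O₃→106, PM2.5→48, PM10→174, NO₂→66. Overall AQI = max = 174; dominant pollutant is PM10.
AQI 174: Unhealthy.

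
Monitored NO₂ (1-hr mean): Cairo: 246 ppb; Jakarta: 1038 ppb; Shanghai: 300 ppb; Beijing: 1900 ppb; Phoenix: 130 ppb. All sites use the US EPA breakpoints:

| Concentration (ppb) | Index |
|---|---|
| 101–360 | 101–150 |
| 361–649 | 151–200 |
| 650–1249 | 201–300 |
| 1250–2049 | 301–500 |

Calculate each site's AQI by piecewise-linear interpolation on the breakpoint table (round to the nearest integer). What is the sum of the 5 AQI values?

1101

Cairo 246: bracket 101–360 → index 101–150; slope 49/259, offset 145.
AQI = 101 + 49/259·145 ≈ 128.43 ⇒ 128.
Jakarta: 1038 lies in 650–1249, so I_lo=201, I_hi=300, C_lo=650, C_hi=1249.
(300−201)/(1249−650) × (1038−650) + 201 = 99/599 × 388 + 201 ≈ 265.13 → 265.
Shanghai: 300 lies in 101–360, so I_lo=101, I_hi=150, C_lo=101, C_hi=360.
(150−101)/(360−101) × (300−101) + 101 = 49/259 × 199 + 101 ≈ 138.65 → 139.
Beijing: 1900 lies in 1250–2049, so I_lo=301, I_hi=500, C_lo=1250, C_hi=2049.
(500−301)/(2049−1250) × (1900−1250) + 301 = 199/799 × 650 + 301 ≈ 462.89 → 463.
Phoenix: 130 lies in 101–360, so I_lo=101, I_hi=150, C_lo=101, C_hi=360.
(150−101)/(360−101) × (130−101) + 101 = 49/259 × 29 + 101 ≈ 106.49 → 106.
AQIs: Cairo=128, Jakarta=265, Shanghai=139, Beijing=463, Phoenix=106. Sum = 128 + 265 + 139 + 463 + 106 = 1101.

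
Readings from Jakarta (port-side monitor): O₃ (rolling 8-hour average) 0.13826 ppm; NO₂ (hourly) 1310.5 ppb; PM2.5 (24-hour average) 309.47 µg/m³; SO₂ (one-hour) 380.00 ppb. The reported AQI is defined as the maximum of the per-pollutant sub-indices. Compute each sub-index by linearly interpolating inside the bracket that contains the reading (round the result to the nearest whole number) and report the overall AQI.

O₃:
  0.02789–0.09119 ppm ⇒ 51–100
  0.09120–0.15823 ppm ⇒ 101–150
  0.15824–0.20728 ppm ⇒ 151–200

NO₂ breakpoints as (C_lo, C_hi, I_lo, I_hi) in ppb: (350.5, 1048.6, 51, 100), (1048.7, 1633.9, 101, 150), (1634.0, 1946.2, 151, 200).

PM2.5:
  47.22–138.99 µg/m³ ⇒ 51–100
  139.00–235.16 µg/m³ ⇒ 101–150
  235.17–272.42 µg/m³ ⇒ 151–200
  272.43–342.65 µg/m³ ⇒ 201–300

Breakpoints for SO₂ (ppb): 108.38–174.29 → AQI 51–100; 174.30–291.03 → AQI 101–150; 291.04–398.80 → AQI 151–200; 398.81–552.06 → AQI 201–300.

253

O₃: 0.13826 ∈ [0.09120, 0.15823] ↔ index [101, 150].
101 + (0.13826−0.09120)·(150−101)/(0.15823−0.09120) = 101 + 0.04706·49/0.06703 ≈ 135.40, so AQI = 135.
NO₂ 1310.5: bracket 1048.7–1633.9 → index 101–150; slope 49/585.2, offset 261.8.
AQI = 101 + 49/585.2·261.8 ≈ 122.92 ⇒ 123.
PM2.5: 309.47 ∈ [272.43, 342.65] ↔ index [201, 300].
201 + (309.47−272.43)·(300−201)/(342.65−272.43) = 201 + 37.04·99/70.22 ≈ 253.22, so AQI = 253.
SO₂ 380.00: bracket 291.04–398.80 → index 151–200; slope 49/107.76, offset 88.96.
AQI = 151 + 49/107.76·88.96 ≈ 191.45 ⇒ 191.
Sub-indices: O₃→135, NO₂→123, PM2.5→253, SO₂→191. Overall AQI = max = 253; dominant pollutant is PM2.5.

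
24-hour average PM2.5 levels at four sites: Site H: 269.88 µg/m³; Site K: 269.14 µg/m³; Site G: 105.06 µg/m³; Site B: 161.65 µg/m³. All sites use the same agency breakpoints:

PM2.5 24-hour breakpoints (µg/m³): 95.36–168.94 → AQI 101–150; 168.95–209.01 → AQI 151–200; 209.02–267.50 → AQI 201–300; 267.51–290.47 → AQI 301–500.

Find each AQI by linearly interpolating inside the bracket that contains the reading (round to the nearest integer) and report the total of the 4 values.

889

Site H 269.88: bracket 267.51–290.47 → index 301–500; slope 199/22.96, offset 2.37.
AQI = 301 + 199/22.96·2.37 ≈ 321.54 ⇒ 322.
Site K: row 267.51–290.47 (AQI 301–500). (500−301)·(269.14−267.51)/(290.47−267.51) + 301 = 199·1.63/22.96 + 301 ≈ 315.13 → 315.
Site G: row 95.36–168.94 (AQI 101–150). (150−101)·(105.06−95.36)/(168.94−95.36) + 101 = 49·9.70/73.58 + 101 ≈ 107.46 → 107.
Site B 161.65: bracket 95.36–168.94 → index 101–150; slope 49/73.58, offset 66.29.
AQI = 101 + 49/73.58·66.29 ≈ 145.15 ⇒ 145.
AQIs: Site H=322, Site K=315, Site G=107, Site B=145. Sum = 322 + 315 + 107 + 145 = 889.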